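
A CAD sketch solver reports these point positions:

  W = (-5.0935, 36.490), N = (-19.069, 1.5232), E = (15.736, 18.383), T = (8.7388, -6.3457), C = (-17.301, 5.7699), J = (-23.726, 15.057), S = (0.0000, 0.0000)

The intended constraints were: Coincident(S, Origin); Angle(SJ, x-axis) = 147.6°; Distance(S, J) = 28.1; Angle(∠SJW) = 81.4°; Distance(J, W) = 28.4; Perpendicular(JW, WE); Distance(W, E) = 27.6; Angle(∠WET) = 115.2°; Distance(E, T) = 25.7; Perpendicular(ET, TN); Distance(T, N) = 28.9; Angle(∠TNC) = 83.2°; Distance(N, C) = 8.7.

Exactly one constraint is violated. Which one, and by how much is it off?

Distance(N, C) = 8.7 — off by 4.10.

S = (0.00, 0.00) ✓; SJ at 147.6° ✓; |SJ| = 28.10 ✓; ∠SJW = 81.40° ✓; |JW| = 28.40 ✓; ∠(JW, WE) = 90.00° ✓; |WE| = 27.60 ✓; ∠WET = 115.2° ✓; |ET| = 25.70 ✓; ∠(ET, TN) = 90.00° ✓; |TN| = 28.90 ✓; ∠TNC = 83.20° ✓; |NC| = 4.600 ✗.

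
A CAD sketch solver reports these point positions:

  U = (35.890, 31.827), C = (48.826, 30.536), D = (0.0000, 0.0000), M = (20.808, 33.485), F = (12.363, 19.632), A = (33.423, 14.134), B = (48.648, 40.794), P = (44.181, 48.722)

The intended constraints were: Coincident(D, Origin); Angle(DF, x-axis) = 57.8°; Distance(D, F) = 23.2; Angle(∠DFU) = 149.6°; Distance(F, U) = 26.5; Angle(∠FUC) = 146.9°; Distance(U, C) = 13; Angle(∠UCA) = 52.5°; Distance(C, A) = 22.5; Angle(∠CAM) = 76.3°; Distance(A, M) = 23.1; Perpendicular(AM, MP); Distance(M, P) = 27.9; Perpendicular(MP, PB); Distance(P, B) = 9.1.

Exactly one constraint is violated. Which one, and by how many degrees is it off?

Perpendicular(MP, PB) — off by 3.70°.

D = (0.00, 0.00) ✓; DF at 57.80° ✓; |DF| = 23.20 ✓; ∠DFU = 149.6° ✓; |FU| = 26.50 ✓; ∠FUC = 146.9° ✓; |UC| = 13.00 ✓; ∠UCA = 52.50° ✓; |CA| = 22.50 ✓; ∠CAM = 76.30° ✓; |AM| = 23.10 ✓; ∠(AM, MP) = 90.00° ✓; |MP| = 27.90 ✓; ∠(MP, PB) = 93.70° ✗; |PB| = 9.100 ✓.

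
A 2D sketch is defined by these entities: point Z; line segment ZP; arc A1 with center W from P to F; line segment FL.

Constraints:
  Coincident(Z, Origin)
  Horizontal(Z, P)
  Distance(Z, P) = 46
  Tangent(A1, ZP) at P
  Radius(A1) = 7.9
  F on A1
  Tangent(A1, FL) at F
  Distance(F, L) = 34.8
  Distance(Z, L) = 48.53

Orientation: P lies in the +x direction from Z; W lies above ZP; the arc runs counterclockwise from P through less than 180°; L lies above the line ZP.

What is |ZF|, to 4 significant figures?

53.54

Z is at the origin; ZP is horizontal with |ZP| = 46.0 and P on the +x side, so P = (46.00, 0.000). Since A1 is tangent to ZP there, WP ⟂ ZP, so W = P + (0, 7.9) = (46.00, 7.900). Since WF ⟂ FL (tangency), |WL| = √(7.9² + 34.8²) = 35.69 regardless of where F sits on A1. So L lies on both circle(Z, 48.53) and circle(W, 35.69); the above-ZP intersection is L = (28.72, 39.12). F is the foot of the tangent from L: F = (51.89, 13.16).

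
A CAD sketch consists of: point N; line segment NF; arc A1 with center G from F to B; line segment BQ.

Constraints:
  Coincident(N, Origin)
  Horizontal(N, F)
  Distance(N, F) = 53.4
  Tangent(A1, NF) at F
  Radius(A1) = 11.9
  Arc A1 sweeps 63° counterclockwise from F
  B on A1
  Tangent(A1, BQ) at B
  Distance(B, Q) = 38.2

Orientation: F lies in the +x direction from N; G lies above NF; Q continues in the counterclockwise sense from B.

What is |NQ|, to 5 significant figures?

90.885

On A1, F sits at bearing -90° from G; a 63° counterclockwise sweep puts B at bearing -27°, so B = G + 11.9·(cos -27°, sin -27°) = (64.003, 6.4975). A1 meets BQ tangentially, so GB is at right angles to BQ, so BQ runs along (−sin -27°, cos -27°); with |BQ| = 38.2, Q = (81.345, 40.534). Then |NQ| = |Q − N| = 90.885.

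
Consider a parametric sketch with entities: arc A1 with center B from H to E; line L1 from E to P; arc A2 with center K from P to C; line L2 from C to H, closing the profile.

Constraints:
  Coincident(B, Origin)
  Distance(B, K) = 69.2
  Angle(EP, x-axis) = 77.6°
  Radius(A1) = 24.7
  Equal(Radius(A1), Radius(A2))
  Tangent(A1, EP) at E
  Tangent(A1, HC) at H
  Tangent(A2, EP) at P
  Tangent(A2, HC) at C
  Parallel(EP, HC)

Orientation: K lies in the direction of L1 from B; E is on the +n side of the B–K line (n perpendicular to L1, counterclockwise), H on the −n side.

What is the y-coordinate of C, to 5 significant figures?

62.282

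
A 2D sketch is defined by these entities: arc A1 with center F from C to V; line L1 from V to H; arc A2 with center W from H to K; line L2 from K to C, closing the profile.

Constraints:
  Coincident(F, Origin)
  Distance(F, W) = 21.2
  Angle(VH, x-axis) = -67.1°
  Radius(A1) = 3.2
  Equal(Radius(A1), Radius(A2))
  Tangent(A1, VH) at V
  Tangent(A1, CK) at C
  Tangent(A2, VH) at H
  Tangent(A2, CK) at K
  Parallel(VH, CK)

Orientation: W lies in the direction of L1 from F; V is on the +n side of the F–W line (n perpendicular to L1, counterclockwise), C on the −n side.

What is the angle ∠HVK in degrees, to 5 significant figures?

16.798°

The slot axis is L1's direction at -67.1°, so u = (cos -67.1°, sin -67.1°) = (0.38912, -0.92119) and n = (−sin -67.1°, cos -67.1°) = (0.92119, 0.38912). F is at the origin and W lies 21.2 along u from F, so W = 21.2·u = (8.2494, -19.529). Tangency of A1 to both parallel lines with radius 3.2 puts V and C at F ± 3.2·n: V = (2.9478, 1.2452), C = (-2.9478, -1.2452). Equal radii place H and K the same way about W: H = W + 3.2·n = (11.197, -18.284), K = W − 3.2·n = (5.3016, -20.774). Then cos ∠HVK = VH·VK / (|VH||VK|), giving 16.798°.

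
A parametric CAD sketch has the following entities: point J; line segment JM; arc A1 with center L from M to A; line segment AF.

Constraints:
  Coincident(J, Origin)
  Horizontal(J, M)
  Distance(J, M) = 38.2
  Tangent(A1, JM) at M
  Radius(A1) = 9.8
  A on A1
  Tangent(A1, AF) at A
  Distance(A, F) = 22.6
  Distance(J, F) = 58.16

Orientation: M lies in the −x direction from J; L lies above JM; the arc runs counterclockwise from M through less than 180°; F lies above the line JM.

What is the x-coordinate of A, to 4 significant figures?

-31.64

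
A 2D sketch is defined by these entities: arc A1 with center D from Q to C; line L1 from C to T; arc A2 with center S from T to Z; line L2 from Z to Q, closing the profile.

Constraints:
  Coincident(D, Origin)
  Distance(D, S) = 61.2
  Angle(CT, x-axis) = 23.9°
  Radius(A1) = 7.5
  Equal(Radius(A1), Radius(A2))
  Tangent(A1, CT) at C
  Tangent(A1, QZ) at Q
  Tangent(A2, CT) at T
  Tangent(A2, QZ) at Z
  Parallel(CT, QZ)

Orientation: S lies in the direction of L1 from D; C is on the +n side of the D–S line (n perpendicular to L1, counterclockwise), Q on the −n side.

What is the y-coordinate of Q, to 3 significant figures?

-6.86

The slot axis is L1's direction at 23.9°, so u = (cos 23.9°, sin 23.9°) = (0.914, 0.405) and n = (−sin 23.9°, cos 23.9°) = (-0.405, 0.914). D is at the origin and S lies 61.2 along u from D, so S = 61.2·u = (56.0, 24.8). Tangency of A1 to both parallel lines with radius 7.5 puts C and Q at D ± 7.5·n: C = (-3.04, 6.86), Q = (3.04, -6.86). So Q.y = -6.86.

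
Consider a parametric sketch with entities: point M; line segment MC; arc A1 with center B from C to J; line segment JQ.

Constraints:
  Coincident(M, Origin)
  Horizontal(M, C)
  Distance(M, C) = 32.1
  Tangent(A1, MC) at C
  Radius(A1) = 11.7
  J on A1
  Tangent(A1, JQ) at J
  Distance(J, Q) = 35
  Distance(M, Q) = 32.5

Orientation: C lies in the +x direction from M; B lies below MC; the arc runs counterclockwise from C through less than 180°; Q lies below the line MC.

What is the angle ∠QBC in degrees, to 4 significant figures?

124.2°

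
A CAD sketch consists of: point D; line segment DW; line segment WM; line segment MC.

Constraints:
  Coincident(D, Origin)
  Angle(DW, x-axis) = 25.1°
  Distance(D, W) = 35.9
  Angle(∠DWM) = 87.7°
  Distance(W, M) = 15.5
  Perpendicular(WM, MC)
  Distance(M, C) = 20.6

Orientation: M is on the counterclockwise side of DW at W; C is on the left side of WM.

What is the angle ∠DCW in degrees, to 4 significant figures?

100.4°

D is at the origin; DW runs at 25.1° with length 35.9, so W = 35.9·(cos 25.1°, sin 25.1°) = (32.51, 15.23). ∠DWM = 87.7°, so WM runs at 25.1° + (180° − 87.7°) = 117.4° from the x-axis; with |WM| = 15.5, M = W + 15.5·(cos 117.4°, sin 117.4°) = (25.38, 28.99). The perpendicularity gives MC at right angles to WM; with |MC| = 20.6 on the left of WM, C = M + 20.6·(-0.8878, -0.4602) = (7.088, 19.51). Then cos ∠DCW = CD·CW / (|CD||CW|), giving 100.4°.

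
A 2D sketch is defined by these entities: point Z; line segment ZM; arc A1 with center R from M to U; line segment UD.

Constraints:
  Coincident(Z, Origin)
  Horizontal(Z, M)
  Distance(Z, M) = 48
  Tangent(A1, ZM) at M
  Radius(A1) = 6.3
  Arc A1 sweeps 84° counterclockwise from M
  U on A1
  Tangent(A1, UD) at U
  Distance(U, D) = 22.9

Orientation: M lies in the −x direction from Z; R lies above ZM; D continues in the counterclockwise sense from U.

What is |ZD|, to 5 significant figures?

48.530

Z is at the origin; Z and M share the same y with |ZM| = 48.0 and M on the −x side, so M = (-48.000, 0.0000). A1 meets ZM tangentially, so RM is at right angles to ZM, so R = M + (0, 6.3) = (-48.000, 6.3000). On A1, M sits at bearing -90° from R; an 84° counterclockwise sweep puts U at bearing -6°, so U = R + 6.3·(cos -6°, sin -6°) = (-41.735, 5.6415). The tangent condition forces RU to be normal to UD, so UD runs along (−sin -6°, cos -6°); with |UD| = 22.9, D = (-39.341, 28.416). Then |ZD| = |D − Z| = 48.530.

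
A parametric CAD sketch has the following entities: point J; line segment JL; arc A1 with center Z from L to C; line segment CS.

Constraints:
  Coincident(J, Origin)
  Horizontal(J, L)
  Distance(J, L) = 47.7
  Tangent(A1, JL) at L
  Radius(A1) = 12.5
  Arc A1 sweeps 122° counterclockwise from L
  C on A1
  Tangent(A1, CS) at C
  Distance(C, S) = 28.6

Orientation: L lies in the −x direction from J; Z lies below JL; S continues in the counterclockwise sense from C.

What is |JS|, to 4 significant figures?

61.18

J is at the origin; JL is horizontal with |JL| = 47.7 and L on the −x side, so L = (-47.70, 0.000). A1 meets JL tangentially, so ZL is at right angles to JL, so Z = L + (0, -12.5) = (-47.70, -12.50). On A1, L sits at bearing 90° from Z; a 122° counterclockwise sweep puts C at bearing 212°, so C = Z + 12.5·(cos 212°, sin 212°) = (-58.30, -19.12). A1 meets CS tangentially, so ZC is at right angles to CS, so CS runs along (−sin 212°, cos 212°); with |CS| = 28.6, S = (-43.14, -43.38). Then |JS| = |S − J| = 61.18.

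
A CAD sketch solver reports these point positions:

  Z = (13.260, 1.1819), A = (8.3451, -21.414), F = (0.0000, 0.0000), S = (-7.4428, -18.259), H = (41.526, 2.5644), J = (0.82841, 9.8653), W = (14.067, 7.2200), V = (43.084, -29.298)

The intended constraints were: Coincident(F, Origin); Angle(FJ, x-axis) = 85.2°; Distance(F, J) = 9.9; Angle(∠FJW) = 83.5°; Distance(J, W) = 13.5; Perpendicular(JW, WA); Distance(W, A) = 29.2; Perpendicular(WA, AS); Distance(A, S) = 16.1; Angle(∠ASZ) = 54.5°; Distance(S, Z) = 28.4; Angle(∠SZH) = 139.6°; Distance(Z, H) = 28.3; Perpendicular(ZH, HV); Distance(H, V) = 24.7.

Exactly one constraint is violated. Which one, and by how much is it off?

Distance(H, V) = 24.7 — off by 7.20.

F = (0.00, 0.00) ✓; FJ at 85.20° ✓; |FJ| = 9.900 ✓; ∠FJW = 83.50° ✓; |JW| = 13.50 ✓; ∠(JW, WA) = 90.00° ✓; |WA| = 29.20 ✓; ∠(WA, AS) = 90.00° ✓; |AS| = 16.10 ✓; ∠ASZ = 54.50° ✓; |SZ| = 28.40 ✓; ∠SZH = 139.6° ✓; |ZH| = 28.30 ✓; ∠(ZH, HV) = 90.00° ✓; |HV| = 31.90 ✗.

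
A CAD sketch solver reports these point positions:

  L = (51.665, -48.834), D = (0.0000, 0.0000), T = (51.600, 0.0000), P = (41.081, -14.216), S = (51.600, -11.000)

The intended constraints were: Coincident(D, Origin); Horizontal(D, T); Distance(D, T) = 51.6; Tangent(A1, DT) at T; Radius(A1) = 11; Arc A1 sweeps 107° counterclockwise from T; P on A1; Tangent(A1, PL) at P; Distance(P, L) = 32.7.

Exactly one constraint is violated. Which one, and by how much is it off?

Distance(P, L) = 32.7 — off by 3.50.

D = (0.00, 0.00) ✓; D.y = 0.00, T.y = 0.00 ✓; |DT| = 51.60 ✓; ∠(ST, TD) = 90.00° ✓; |ST| = 11.00 ✓; bearing(S→P) − bearing(S→T) = 107.0° ✓; |SP| = 11.00 ✓; ∠(SP, PL) = 90.00° ✓; |PL| = 36.20 ✗.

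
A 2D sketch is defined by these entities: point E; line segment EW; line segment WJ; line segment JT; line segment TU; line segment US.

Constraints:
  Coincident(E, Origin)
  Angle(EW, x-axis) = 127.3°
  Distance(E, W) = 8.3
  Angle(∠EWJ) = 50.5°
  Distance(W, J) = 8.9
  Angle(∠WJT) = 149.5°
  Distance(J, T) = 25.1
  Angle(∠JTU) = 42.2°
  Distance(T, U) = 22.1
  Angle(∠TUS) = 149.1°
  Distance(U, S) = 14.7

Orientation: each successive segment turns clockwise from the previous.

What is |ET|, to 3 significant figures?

26.0

∠EWJ = 50.5° gives WJ at -2.20° from the x-axis; with |WJ| = 8.9, J = (3.86, 6.26). ∠WJT = 149.5° gives JT at -32.7° from the x-axis; with |JT| = 25.1, T = (25.0, -7.30). Then |ET| = |T − E| = 26.0.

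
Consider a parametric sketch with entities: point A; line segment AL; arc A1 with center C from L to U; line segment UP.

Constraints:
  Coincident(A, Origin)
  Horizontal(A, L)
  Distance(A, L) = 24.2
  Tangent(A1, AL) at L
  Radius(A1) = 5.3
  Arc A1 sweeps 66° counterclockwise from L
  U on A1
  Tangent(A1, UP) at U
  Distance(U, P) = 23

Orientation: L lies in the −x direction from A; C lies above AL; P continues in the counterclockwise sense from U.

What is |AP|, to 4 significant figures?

26.15

On A1, L sits at bearing -90° from C; a 66° counterclockwise sweep puts U at bearing -24°, so U = C + 5.3·(cos -24°, sin -24°) = (-19.36, 3.144). A1 meets UP tangentially, so CU is at right angles to UP, so UP runs along (−sin -24°, cos -24°); with |UP| = 23.0, P = (-10.00, 24.16). Then |AP| = |P − A| = 26.15.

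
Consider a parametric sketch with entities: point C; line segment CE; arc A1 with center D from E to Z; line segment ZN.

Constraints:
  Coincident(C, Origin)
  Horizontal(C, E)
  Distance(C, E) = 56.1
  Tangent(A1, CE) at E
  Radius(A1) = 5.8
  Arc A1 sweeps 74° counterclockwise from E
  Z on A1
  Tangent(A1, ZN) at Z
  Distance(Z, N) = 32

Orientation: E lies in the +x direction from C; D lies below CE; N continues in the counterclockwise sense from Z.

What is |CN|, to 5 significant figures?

54.420

On A1, E sits at bearing 90° from D; a 74° counterclockwise sweep puts Z at bearing 164°, so Z = D + 5.8·(cos 164°, sin 164°) = (50.525, -4.2013). The tangent condition forces DZ to be normal to ZN, so ZN runs along (−sin 164°, cos 164°); with |ZN| = 32.0, N = (41.704, -34.962). Then |CN| = |N − C| = 54.420.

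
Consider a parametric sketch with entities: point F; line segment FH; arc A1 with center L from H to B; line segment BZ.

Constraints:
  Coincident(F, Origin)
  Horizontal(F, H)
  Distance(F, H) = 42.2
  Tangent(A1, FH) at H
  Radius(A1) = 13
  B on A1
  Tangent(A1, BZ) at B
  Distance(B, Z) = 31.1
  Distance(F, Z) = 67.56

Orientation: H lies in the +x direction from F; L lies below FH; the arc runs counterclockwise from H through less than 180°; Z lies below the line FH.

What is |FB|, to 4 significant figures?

37.67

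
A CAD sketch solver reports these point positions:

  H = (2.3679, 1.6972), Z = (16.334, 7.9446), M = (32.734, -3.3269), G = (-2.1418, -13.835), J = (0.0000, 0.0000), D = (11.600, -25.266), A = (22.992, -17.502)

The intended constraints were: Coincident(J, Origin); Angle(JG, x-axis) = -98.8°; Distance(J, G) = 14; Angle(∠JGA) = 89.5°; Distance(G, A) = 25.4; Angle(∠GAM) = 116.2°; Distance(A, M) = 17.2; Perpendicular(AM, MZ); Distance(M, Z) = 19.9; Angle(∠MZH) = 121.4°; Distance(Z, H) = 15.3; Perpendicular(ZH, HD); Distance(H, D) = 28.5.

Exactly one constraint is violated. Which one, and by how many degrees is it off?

Perpendicular(ZH, HD) — off by 5.20°.

J = (0.00, 0.00) ✓; JG at -98.80° ✓; |JG| = 14.00 ✓; ∠JGA = 89.50° ✓; |GA| = 25.40 ✓; ∠GAM = 116.2° ✓; |AM| = 17.20 ✓; ∠(AM, MZ) = 90.00° ✓; |MZ| = 19.90 ✓; ∠MZH = 121.4° ✓; |ZH| = 15.30 ✓; ∠(ZH, HD) = 84.80° ✗; |HD| = 28.50 ✓.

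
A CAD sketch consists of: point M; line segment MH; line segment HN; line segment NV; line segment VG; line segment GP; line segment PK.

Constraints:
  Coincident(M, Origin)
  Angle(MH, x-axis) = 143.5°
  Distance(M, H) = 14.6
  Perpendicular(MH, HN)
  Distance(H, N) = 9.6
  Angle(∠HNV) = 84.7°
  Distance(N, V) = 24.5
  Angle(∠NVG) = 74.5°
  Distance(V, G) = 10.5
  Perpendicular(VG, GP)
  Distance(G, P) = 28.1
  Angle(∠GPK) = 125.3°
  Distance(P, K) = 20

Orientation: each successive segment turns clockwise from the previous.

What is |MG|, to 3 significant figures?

6.55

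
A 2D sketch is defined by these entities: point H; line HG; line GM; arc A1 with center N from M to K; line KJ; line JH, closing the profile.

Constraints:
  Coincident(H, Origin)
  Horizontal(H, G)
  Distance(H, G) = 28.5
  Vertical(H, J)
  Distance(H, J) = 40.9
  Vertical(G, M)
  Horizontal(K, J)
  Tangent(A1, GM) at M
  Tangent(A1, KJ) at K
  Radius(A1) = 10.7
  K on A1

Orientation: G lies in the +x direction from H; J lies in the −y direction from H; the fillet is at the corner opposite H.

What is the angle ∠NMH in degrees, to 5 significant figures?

46.659°

H is at the origin; HG is horizontal with |HG| = 28.5 and G on the +x side, so G = (28.500, 0.0000). H and J share the same x with |HJ| = 40.9 and J on the −y side, so J = (0.0000, -40.900). The virtual corner opposite H is at (28.500, -40.900). Tangency of A1 to GM means the radius NM is perpendicular to GM and since A1 is tangent to KJ there, NK ⟂ KJ, with radius 10.7, so the center N sits 10.7 in from both sides at N = (17.800, -30.200). That places the tangent points at M = (28.500, -30.200) on GM and K = (17.800, -40.900) on KJ. Then cos ∠NMH = MN·MH / (|MN||MH|), giving 46.659°.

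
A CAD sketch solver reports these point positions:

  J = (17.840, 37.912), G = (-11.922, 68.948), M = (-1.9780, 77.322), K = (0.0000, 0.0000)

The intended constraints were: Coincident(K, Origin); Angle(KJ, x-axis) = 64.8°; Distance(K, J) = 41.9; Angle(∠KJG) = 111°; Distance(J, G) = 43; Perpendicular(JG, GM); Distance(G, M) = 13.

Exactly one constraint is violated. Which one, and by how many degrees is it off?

Perpendicular(JG, GM) — off by 3.70°.

K = (0.00, 0.00) ✓; KJ at 64.80° ✓; |KJ| = 41.90 ✓; ∠KJG = 111.0° ✓; |JG| = 43.00 ✓; ∠(JG, GM) = 93.70° ✗; |GM| = 13.00 ✓.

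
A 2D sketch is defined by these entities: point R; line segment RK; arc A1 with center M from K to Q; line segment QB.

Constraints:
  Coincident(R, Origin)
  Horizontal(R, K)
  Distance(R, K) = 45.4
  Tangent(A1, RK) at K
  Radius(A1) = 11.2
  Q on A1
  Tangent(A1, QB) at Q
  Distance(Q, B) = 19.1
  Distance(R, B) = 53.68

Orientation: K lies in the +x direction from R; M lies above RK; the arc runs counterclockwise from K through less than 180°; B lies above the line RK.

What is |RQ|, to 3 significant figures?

57.1

Checks: |MQ| = 11.20 ✓; ∠(MQ, QB) = 90.00° ✓; |QB| = 19.10 ✓; |RB| = 53.68 ✓.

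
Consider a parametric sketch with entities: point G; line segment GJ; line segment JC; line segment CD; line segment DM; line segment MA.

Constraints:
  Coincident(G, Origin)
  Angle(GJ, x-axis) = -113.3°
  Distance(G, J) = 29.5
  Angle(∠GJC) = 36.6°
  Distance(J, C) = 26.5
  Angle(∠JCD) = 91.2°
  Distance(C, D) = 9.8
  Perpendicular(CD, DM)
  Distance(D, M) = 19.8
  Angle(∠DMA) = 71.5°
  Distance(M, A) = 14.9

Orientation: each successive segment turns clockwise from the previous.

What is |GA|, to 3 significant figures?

24.9

G is at the origin; GJ runs at -113.3° with length 29.5, so J = (-11.7, -27.1). ∠GJC = 36.6° gives JC at 103° from the x-axis; with |JC| = 26.5, C = (-17.8, -1.30). ∠JCD = 91.2° gives CD at 14.5° from the x-axis; with |CD| = 9.8, D = (-8.28, 1.15). The perpendicularity gives DM at right angles to CD, so DM runs at -75.5°; with |DM| = 19.8, M = (-3.32, -18.0). ∠DMA = 71.5° gives MA at 176° from the x-axis; with |MA| = 14.9, A = (-18.2, -17.0). Then |GA| = |A − G| = 24.9.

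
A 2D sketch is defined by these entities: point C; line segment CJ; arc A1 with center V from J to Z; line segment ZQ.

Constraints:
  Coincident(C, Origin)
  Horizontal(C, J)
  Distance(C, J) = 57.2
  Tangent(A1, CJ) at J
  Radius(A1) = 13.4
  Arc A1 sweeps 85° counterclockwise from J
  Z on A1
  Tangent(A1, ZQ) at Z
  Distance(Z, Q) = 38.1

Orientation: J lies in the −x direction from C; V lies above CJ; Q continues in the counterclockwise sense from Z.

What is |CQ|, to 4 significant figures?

64.51

On A1, J sits at bearing -90° from V; an 85° counterclockwise sweep puts Z at bearing -5°, so Z = V + 13.4·(cos -5°, sin -5°) = (-43.85, 12.23). Since A1 is tangent to ZQ there, VZ ⟂ ZQ, so ZQ runs along (−sin -5°, cos -5°); with |ZQ| = 38.1, Q = (-40.53, 50.19). Then |CQ| = |Q − C| = 64.51.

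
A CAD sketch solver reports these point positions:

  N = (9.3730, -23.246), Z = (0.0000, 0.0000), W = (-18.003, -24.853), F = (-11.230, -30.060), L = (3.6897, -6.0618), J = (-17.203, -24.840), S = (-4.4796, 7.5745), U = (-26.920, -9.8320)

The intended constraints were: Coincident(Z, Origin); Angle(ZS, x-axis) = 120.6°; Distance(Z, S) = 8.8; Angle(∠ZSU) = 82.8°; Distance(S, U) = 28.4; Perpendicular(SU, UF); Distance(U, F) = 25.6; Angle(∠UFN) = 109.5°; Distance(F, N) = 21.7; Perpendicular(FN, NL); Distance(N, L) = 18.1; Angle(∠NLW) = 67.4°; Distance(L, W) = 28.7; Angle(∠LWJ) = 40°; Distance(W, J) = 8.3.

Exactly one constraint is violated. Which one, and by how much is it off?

Distance(W, J) = 8.3 — off by 7.50.

Z = (0.00, 0.00) ✓; ZS at 120.6° ✓; |ZS| = 8.800 ✓; ∠ZSU = 82.80° ✓; |SU| = 28.40 ✓; ∠(SU, UF) = 90.00° ✓; |UF| = 25.60 ✓; ∠UFN = 109.5° ✓; |FN| = 21.70 ✓; ∠(FN, NL) = 90.00° ✓; |NL| = 18.10 ✓; ∠NLW = 67.40° ✓; |LW| = 28.70 ✓; ∠LWJ = 39.97° ✓; |WJ| = 0.8001 ✗.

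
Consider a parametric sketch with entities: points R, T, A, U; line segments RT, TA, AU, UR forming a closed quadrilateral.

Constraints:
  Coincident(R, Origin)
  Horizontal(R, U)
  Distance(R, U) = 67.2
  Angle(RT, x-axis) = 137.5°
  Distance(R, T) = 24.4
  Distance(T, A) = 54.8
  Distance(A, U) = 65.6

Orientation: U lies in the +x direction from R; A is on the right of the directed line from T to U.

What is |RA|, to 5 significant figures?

32.379

Checks: RT at 137.5° ✓; |TA| = 54.80 ✓; |AU| = 65.60 ✓.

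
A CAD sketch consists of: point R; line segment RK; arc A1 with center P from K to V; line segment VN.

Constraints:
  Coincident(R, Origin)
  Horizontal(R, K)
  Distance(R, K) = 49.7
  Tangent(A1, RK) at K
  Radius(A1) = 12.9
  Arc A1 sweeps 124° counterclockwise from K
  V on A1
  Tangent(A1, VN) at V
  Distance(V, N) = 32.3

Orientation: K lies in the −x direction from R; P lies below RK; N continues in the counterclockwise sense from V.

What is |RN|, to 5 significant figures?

63.173

R is at the origin; RK is horizontal with |RK| = 49.7 and K on the −x side, so K = (-49.700, 0.0000). Since A1 is tangent to RK there, PK ⟂ RK, so P = K + (0, -12.9) = (-49.700, -12.900). On A1, K sits at bearing 90° from P; a 124° counterclockwise sweep puts V at bearing 214°, so V = P + 12.9·(cos 214°, sin 214°) = (-60.395, -20.114). A1 meets VN tangentially, so PV is at right angles to VN, so VN runs along (−sin 214°, cos 214°); with |VN| = 32.3, N = (-42.333, -46.892). Then |RN| = |N − R| = 63.173.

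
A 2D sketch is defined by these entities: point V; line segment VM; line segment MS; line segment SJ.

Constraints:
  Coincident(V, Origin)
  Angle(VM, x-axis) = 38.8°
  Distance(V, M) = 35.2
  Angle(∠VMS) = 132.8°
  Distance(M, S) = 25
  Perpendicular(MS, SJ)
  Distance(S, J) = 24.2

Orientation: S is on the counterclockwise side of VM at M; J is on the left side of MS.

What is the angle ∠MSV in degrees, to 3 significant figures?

27.8°

V is at the origin; VM runs at 38.8° with length 35.2, so M = 35.2·(cos 38.8°, sin 38.8°) = (27.4, 22.1). ∠VMS = 132.8°, so MS runs at 38.8° + (180° − 132.8°) = 86.0° from the x-axis; with |MS| = 25.0, S = M + 25.0·(cos 86.0°, sin 86.0°) = (29.2, 47.0). Then cos ∠MSV = SM·SV / (|SM||SV|), giving 27.8°.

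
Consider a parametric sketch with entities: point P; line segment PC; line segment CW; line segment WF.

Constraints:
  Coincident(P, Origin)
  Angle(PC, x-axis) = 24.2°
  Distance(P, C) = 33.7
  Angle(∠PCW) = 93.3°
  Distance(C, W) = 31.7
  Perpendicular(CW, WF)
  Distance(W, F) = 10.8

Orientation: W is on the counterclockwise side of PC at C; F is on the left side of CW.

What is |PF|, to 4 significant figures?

40.66

P is at the origin; PC runs at 24.2° with length 33.7, so C = 33.7·(cos 24.2°, sin 24.2°) = (30.74, 13.81). ∠PCW = 93.3°, so CW runs at 24.2° + (180° − 93.3°) = 110.9° from the x-axis; with |CW| = 31.7, W = C + 31.7·(cos 110.9°, sin 110.9°) = (19.43, 43.43). CW is perpendicular to WF; with |WF| = 10.8 on the left of CW, F = W + 10.8·(-0.9342, -0.3567) = (9.340, 39.58). Then |PF| = |F − P| = 40.66.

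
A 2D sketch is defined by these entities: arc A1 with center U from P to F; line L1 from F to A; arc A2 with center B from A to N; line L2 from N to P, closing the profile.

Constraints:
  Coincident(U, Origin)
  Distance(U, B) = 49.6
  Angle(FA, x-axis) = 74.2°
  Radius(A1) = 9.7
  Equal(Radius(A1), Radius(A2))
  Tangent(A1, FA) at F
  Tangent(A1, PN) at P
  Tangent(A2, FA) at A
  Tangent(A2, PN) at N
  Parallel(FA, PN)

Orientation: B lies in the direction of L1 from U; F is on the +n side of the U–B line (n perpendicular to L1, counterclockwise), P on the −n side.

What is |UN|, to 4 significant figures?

50.54

The slot axis is L1's direction at 74.2°, so u = (cos 74.2°, sin 74.2°) = (0.2723, 0.9622) and n = (−sin 74.2°, cos 74.2°) = (-0.9622, 0.2723). U is at the origin and B lies 49.6 along u from U, so B = 49.6·u = (13.51, 47.73). Tangency of A1 to both parallel lines with radius 9.7 puts F and P at U ± 9.7·n: F = (-9.334, 2.641), P = (9.334, -2.641). Equal radii place A and N the same way about B: A = B + 9.7·n = (4.172, 50.37), N = B − 9.7·n = (22.84, 45.08). Then |UN| = |N − U| = 50.54.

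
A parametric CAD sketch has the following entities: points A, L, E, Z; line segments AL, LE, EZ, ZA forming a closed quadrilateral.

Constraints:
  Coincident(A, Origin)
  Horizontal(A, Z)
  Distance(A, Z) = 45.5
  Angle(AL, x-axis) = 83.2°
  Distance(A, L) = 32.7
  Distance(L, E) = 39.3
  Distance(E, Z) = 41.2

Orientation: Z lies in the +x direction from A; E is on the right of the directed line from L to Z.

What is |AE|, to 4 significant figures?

8.377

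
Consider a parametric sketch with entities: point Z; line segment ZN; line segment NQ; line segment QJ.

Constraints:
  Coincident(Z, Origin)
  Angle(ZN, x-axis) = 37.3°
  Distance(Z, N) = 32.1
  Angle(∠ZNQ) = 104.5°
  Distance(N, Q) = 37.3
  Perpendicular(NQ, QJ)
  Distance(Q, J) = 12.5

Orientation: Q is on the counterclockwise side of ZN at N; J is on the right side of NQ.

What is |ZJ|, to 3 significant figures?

62.9

∠ZNQ = 104.5°, so NQ runs at 37.3° + (180° − 104.5°) = 113° from the x-axis; with |NQ| = 37.3, Q = N + 37.3·(cos 113°, sin 113°) = (11.1, 53.8). NQ is perpendicular to QJ; with |QJ| = 12.5 on the right of NQ, J = Q + 12.5·(0.922, 0.388) = (22.6, 58.7). Then |ZJ| = |J − Z| = 62.9.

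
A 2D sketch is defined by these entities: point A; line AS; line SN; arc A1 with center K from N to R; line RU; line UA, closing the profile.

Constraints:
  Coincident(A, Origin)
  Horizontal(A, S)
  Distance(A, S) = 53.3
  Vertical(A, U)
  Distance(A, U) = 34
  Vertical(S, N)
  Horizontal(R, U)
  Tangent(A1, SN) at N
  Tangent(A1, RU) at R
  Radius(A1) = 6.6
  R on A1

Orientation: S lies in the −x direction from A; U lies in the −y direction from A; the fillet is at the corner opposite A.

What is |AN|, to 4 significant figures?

59.93

A is at the origin; AS is horizontal with |AS| = 53.3 and S on the −x side, so S = (-53.30, 0.000). AU is vertical with |AU| = 34.0 and U on the −y side, so U = (0.000, -34.00). The virtual corner opposite A is at (-53.30, -34.00). A1 meets SN tangentially, so KN is at right angles to SN and since A1 is tangent to RU there, KR ⟂ RU, with radius 6.6, so the center K sits 6.6 in from both sides at K = (-46.70, -27.40). That places the tangent points at N = (-53.30, -27.40) on SN and R = (-46.70, -34.00) on RU. Then |AN| = |N − A| = 59.93.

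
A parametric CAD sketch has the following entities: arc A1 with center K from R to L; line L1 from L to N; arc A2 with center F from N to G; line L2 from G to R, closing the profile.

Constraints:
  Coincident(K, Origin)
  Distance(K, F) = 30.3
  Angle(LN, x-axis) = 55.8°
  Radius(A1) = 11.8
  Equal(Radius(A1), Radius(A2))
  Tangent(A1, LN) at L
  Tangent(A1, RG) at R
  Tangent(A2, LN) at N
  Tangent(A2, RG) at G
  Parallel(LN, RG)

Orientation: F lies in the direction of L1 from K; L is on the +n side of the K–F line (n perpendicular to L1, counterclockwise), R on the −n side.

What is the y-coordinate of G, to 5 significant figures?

18.428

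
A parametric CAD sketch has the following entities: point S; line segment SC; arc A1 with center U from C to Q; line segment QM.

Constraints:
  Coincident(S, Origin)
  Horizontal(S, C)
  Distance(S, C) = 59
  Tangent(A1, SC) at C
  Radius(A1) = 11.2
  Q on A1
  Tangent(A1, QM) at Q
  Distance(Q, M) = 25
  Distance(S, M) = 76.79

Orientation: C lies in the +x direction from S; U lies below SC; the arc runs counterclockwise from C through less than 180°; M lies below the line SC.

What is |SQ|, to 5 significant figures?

53.892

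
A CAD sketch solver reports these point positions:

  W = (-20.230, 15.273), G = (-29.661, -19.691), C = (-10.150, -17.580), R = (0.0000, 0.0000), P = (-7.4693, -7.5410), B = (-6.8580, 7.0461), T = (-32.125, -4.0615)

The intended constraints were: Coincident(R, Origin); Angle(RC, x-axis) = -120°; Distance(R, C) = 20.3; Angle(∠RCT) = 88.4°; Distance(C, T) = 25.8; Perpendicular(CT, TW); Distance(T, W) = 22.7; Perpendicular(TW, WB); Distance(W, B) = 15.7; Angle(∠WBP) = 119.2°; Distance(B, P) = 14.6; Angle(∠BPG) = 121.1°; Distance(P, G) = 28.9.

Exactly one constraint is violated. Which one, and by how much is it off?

Distance(P, G) = 28.9 — off by 3.60.

R = (0.00, 0.00) ✓; RC at -120.0° ✓; |RC| = 20.30 ✓; ∠RCT = 88.40° ✓; |CT| = 25.80 ✓; ∠(CT, TW) = 90.00° ✓; |TW| = 22.70 ✓; ∠(TW, WB) = 90.00° ✓; |WB| = 15.70 ✓; ∠WBP = 119.2° ✓; |BP| = 14.60 ✓; ∠BPG = 121.1° ✓; |PG| = 25.30 ✗.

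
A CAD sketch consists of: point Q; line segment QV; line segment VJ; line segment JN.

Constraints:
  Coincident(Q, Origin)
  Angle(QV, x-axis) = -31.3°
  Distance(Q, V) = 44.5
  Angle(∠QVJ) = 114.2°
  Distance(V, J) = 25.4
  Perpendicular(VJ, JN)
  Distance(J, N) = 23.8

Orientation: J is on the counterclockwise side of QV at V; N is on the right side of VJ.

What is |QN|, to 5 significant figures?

77.785

Q is at the origin; QV runs at -31.3° with length 44.5, so V = 44.5·(cos -31.3°, sin -31.3°) = (38.023, -23.119). ∠QVJ = 114.2°, so VJ runs at -31.3° + (180° − 114.2°) = 34.500° from the x-axis; with |VJ| = 25.4, J = V + 25.4·(cos 34.500°, sin 34.500°) = (58.956, -8.7319). The perpendicularity gives JN at right angles to VJ; with |JN| = 23.8 on the right of VJ, N = J + 23.8·(0.56641, -0.82413) = (72.437, -28.346). Then |QN| = |N − Q| = 77.785.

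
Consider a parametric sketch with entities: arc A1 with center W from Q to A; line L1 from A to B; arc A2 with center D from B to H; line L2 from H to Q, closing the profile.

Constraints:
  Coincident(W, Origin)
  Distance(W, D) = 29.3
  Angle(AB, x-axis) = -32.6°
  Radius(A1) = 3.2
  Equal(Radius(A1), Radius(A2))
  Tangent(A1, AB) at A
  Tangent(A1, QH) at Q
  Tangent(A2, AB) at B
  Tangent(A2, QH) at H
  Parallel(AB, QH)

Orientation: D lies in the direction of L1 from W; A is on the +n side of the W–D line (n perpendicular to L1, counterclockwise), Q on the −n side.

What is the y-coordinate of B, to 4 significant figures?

-13.09

Tangency of A1 to both parallel lines with radius 3.2 puts A and Q at W ± 3.2·n: A = (1.724, 2.696), Q = (-1.724, -2.696). Equal radii place B and H the same way about D: B = D + 3.2·n = (26.41, -13.09), H = D − 3.2·n = (22.96, -18.48). So B.y = -13.09.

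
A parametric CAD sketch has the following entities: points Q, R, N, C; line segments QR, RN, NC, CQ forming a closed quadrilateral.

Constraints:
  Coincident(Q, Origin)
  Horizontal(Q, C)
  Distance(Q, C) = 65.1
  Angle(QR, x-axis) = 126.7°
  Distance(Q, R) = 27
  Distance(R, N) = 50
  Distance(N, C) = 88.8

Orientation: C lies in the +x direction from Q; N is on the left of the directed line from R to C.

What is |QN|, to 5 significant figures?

66.692

Checks: |RN| = 50.00 ✓; |NC| = 88.80 ✓.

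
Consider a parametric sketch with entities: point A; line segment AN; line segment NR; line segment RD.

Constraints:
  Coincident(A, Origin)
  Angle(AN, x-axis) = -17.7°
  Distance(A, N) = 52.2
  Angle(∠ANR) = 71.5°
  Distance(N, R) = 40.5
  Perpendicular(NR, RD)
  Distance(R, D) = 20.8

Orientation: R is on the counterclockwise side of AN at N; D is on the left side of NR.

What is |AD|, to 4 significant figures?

37.37

A is at the origin; AN runs at -17.7° with length 52.2, so N = 52.2·(cos -17.7°, sin -17.7°) = (49.73, -15.87). ∠ANR = 71.5°, so NR runs at -17.7° + (180° − 71.5°) = 90.80° from the x-axis; with |NR| = 40.5, R = N + 40.5·(cos 90.80°, sin 90.80°) = (49.16, 24.63). NR ⟂ RD; with |RD| = 20.8 on the left of NR, D = R + 20.8·(-0.9999, -0.01396) = (28.37, 24.34). Then |AD| = |D − A| = 37.37.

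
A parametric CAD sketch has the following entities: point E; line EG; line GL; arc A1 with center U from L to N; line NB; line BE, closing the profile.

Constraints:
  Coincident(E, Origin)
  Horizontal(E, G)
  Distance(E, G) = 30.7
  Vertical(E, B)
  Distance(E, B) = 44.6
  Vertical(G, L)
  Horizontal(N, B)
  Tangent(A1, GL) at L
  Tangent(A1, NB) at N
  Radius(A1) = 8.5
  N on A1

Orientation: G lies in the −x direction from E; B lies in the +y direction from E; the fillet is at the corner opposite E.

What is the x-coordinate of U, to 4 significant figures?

-22.20

E and B share the same x with |EB| = 44.6 and B on the +y side, so B = (0.000, 44.60). The virtual corner opposite E is at (-30.70, 44.60). Since A1 is tangent to GL there, UL ⟂ GL and the tangent condition forces UN to be normal to NB, with radius 8.5, so the center U sits 8.5 in from both sides at U = (-22.20, 36.10). So U.x = -22.20.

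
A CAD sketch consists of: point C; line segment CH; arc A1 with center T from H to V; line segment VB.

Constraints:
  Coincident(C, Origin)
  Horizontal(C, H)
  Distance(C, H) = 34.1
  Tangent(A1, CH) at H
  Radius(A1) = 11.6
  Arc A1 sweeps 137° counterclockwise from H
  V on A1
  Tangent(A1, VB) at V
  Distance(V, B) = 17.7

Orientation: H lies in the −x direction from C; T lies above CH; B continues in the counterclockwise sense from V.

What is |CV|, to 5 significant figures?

33.003

C is at the origin; CH is horizontal with |CH| = 34.1 and H on the −x side, so H = (-34.100, 0.0000). Tangency of A1 to CH means the radius TH is perpendicular to CH, so T = H + (0, 11.6) = (-34.100, 11.600). On A1, H sits at bearing -90° from T; a 137° counterclockwise sweep puts V at bearing 47°, so V = T + 11.6·(cos 47°, sin 47°) = (-26.189, 20.084). Then |CV| = |V − C| = 33.003.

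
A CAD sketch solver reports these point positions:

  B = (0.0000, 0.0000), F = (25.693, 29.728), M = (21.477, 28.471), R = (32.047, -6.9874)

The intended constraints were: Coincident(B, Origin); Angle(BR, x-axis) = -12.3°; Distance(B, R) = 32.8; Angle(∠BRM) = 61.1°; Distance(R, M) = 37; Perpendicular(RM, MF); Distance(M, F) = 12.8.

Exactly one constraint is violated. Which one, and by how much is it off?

Distance(M, F) = 12.8 — off by 8.40.

B = (0.00, 0.00) ✓; BR at -12.30° ✓; |BR| = 32.80 ✓; ∠BRM = 61.10° ✓; |RM| = 37.00 ✓; ∠(RM, MF) = 90.00° ✓; |MF| = 4.399 ✗.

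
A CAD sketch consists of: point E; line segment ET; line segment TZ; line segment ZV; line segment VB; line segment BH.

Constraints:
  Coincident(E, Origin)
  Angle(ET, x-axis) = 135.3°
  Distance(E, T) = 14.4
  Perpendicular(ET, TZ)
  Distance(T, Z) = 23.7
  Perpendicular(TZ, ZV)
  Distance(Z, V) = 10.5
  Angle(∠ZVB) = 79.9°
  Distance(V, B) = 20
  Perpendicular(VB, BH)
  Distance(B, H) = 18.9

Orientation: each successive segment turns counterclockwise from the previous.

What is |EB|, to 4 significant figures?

8.423

E is at the origin; ET runs at 135.3° with length 14.4, so T = (-10.24, 10.13). ET ⟂ TZ, so TZ runs at -134.7°; with |TZ| = 23.7, Z = (-26.91, -6.717). TZ ⟂ ZV, so ZV runs at -44.70°; with |ZV| = 10.5, V = (-19.44, -14.10). ∠ZVB = 79.9° gives VB at 55.40° from the x-axis; with |VB| = 20.0, B = (-8.086, 2.360). Then |EB| = |B − E| = 8.423.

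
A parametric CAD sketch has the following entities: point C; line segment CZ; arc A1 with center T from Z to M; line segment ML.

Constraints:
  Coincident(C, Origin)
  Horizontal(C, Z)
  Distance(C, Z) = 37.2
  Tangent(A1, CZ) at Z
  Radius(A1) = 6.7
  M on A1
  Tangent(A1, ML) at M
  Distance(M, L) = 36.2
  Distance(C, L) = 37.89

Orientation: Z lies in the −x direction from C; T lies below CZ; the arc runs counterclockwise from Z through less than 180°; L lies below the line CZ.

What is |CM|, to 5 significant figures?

43.182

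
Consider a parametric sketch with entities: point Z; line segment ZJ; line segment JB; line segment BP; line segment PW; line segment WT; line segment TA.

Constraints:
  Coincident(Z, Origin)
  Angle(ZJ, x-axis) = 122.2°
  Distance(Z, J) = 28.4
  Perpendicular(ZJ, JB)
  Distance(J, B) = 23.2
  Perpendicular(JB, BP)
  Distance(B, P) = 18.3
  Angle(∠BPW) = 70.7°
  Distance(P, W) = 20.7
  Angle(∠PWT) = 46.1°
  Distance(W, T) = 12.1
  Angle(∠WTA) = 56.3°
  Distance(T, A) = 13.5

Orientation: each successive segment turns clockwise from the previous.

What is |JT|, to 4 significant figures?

15.66

Z is at the origin; ZJ runs at 122.2° with length 28.4, so J = (-15.13, 24.03). ZJ ⟂ JB, so JB runs at 32.20°; with |JB| = 23.2, B = (4.498, 36.39). JB is perpendicular to BP, so BP runs at -57.80°; with |BP| = 18.3, P = (14.25, 20.91). ∠BPW = 70.7° gives PW at -167.1° from the x-axis; with |PW| = 20.7, W = (-5.928, 16.29). ∠PWT = 46.1° gives WT at 59.00° from the x-axis; with |WT| = 12.1, T = (0.3040, 26.66). Then |JT| = |T − J| = 15.66.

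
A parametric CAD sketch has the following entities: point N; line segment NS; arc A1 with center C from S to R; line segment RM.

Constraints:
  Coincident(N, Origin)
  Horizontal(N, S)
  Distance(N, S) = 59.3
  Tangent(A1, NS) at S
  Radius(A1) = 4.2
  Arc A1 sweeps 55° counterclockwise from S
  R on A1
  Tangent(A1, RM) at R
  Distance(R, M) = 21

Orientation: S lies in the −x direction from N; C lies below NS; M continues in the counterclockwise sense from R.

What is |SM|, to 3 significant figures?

24.5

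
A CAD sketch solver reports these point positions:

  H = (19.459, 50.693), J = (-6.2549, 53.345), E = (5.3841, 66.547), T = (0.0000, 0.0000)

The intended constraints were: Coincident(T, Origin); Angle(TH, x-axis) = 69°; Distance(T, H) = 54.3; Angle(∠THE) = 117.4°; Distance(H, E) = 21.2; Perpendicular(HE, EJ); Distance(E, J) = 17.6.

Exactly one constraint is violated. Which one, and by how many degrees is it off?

Perpendicular(HE, EJ) — off by 7.00°.

T = (0.00, 0.00) ✓; TH at 69.00° ✓; |TH| = 54.30 ✓; ∠THE = 117.4° ✓; |HE| = 21.20 ✓; ∠(HE, EJ) = 97.00° ✗; |EJ| = 17.60 ✓.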